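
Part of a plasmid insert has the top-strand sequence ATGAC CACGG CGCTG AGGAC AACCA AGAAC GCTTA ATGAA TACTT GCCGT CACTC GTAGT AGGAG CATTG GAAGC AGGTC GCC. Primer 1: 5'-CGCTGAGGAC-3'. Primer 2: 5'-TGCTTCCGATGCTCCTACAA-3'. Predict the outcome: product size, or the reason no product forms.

Primer 2 (TGCTTCCGATGCTCCTACAA) does not match the top strand, and its reverse complement TTGTAGGAGCATCGGAAGCA does not match either.
With no annealing site for primer 2, no amplification occurs.

No product — primer 2 has no binding site in the template.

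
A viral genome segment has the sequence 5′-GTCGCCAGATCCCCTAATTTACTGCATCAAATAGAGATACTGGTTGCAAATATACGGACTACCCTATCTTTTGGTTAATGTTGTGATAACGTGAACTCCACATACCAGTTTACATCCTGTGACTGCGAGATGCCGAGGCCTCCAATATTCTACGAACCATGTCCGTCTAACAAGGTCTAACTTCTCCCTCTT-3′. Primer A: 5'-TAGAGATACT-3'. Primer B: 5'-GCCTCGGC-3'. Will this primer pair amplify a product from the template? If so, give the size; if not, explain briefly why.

Yes — a 108 bp product.

Primer A (TAGAGATACT) matches the top strand at positions 32–41; it acts as a forward primer.
Primer B's reverse complement is GCCGAGGC, matching the top strand at positions 132–139; it acts as a reverse primer.
The 3' ends face each other across positions 32–139, giving a 108 bp product.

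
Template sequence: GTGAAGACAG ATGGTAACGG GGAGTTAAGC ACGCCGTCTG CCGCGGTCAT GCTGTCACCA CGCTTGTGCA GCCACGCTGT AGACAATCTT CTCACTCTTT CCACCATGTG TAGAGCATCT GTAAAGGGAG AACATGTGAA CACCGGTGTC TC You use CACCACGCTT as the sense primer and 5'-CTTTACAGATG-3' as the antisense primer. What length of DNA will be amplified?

The forward primer matches the template at positions 56–65.
Reverse complement of the reverse primer: CATCTGTAAAG. This occurs on the top strand at positions 116–126.
The product runs from position 56 to position 126, so its length is 126 − 56 + 1 = 71 bp.

71 bp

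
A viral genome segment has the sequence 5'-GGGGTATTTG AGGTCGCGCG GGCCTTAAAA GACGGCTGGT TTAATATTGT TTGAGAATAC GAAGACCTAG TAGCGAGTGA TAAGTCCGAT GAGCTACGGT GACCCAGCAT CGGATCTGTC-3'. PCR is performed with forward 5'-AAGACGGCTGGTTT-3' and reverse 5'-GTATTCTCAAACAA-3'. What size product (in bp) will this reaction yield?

32 bp

Scanning the template, AAGACGGCTGGTTT occurs at positions 29–42; this primer anneals to the bottom strand there with its 3' end pointing downstream.
Reverse complement of the reverse primer: TTGTTTGAGAATAC. This occurs on the top strand at positions 47–60.
The product runs from position 29 to position 60, so its length is 60 − 29 + 1 = 32 bp.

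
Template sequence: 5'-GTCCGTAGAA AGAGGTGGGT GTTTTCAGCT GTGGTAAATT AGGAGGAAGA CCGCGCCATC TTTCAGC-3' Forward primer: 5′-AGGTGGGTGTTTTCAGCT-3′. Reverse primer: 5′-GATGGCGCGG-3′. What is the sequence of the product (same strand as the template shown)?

5'-AGGTGGGTGTTTTCAGCTGTGGTAAATTAGGAGGAAGACCGCGCCATC-3'

Scanning the template, AGGTGGGTGTTTTCAGCT occurs at positions 13–30; this primer anneals to the bottom strand there with its 3' end pointing downstream.
Taking the reverse complement of GATGGCGCGG gives CCGCGCCATC, found at positions 51–60 on the template; the primer anneals here to the top strand with its 3' end pointing upstream.
The product is the template from position 13 through 60 (48 bp).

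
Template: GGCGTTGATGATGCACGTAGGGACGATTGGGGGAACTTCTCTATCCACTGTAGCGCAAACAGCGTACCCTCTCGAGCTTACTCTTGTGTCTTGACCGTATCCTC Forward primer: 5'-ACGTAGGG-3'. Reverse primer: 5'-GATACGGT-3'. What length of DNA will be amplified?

Forward primer ACGTAGGG is found on the top strand at positions 15–22.
The reverse primer's reverse complement is ACCGTATC, which matches the template at positions 94–101.
The product runs from position 15 to position 101, so its length is 101 − 15 + 1 = 87 bp.

87 bp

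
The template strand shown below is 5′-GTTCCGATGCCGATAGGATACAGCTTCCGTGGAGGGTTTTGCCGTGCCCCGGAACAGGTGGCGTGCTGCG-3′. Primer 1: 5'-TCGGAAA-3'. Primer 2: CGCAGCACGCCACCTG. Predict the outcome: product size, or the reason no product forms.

No product — primer 1 has no binding site in the template.

Primer 1 (TCGGAAA) does not match the top strand, and its reverse complement TTTCCGA does not match either.
With no annealing site for primer 1, no amplification occurs.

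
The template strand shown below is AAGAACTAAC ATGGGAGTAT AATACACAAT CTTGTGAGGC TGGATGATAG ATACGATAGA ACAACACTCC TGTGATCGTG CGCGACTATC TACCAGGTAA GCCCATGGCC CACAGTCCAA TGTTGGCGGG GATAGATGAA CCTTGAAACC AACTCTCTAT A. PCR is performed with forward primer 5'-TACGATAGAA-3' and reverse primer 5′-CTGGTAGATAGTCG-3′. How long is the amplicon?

45 bp

Forward primer TACGATAGAA is found on the top strand at positions 52–61.
The reverse primer's reverse complement is CGACTATCTACCAG, which matches the template at positions 83–96.
The product runs from position 52 to position 96, so its length is 96 − 52 + 1 = 45 bp.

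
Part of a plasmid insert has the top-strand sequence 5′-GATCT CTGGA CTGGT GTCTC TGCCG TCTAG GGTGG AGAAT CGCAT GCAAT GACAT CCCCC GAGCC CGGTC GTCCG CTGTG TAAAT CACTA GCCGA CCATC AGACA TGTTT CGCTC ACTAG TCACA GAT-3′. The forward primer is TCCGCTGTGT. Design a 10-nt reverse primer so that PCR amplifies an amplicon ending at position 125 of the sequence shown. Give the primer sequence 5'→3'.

The forward primer binds at positions 72–81; the product's 3' end on the top strand is position 125.
The reverse primer anneals to the top strand over positions 116–125, i.e. to ACTAGTCACA.
Its sequence written 5'→3' is the reverse complement: TGTGACTAGT.

5'-TGTGACTAGT-3'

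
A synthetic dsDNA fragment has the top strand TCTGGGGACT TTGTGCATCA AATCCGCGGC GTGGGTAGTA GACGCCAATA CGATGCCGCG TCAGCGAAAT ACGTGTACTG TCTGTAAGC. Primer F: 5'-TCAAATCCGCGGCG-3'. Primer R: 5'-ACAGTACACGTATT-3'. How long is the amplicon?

64 bp

Scanning the template, TCAAATCCGCGGCG occurs at positions 18–31; this primer anneals to the bottom strand there with its 3' end pointing downstream.
Reverse complement of the reverse primer: AATACGTGTACTGT. This occurs on the top strand at positions 68–81.
Product length = (reverse-primer end) − (forward-primer start) + 1 = 81 − 18 + 1 = 64 bp.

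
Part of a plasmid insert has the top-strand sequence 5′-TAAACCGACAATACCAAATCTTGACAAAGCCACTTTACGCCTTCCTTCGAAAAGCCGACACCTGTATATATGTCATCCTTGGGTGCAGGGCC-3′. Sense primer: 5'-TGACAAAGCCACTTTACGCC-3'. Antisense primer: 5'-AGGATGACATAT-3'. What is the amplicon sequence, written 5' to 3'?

The forward primer matches the template at positions 22–41.
The reverse primer's reverse complement is ATATGTCATCCT, which matches the template at positions 68–79.
The product is the template from position 22 through 79 (58 bp).

5'-TGACAAAGCCACTTTACGCCTTCCTTCGAAAAGCCGACACCTGTATATATGTCATCCT-3'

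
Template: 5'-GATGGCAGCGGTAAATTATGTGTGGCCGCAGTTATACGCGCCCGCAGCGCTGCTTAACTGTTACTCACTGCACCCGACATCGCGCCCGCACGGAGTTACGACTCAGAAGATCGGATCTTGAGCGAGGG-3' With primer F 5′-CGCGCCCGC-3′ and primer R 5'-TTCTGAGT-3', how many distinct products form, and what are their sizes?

The forward primer CGCGCCCGC matches the top strand at positions 37–45, 81–89.
The reverse primer's reverse complement is ACTCAGAA, matching at positions 101–108.
Each forward site pairs with the reverse site to give a product ending at position 108: sizes 72, 28 bp.

Two products: 72 bp, 28 bp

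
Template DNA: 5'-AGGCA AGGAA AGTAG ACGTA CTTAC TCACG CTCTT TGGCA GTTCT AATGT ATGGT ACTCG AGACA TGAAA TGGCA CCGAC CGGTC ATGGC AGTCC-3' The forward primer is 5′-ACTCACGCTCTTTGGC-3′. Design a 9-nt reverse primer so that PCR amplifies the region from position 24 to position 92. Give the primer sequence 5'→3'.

The product's 3' end on the top strand is position 92.
The reverse primer anneals to the top strand over positions 84–92, i.e. to TCATGGCAG.
Its sequence written 5'→3' is the reverse complement: CTGCCATGA.

5'-CTGCCATGA-3'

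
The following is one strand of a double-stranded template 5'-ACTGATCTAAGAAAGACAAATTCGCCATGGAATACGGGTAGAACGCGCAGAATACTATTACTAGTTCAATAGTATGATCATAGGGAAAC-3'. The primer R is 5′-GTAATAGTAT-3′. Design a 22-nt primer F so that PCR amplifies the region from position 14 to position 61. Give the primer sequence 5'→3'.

The reverse primer's reverse complement ATACTATTAC matches the template at positions 52–61; the product starts at position 14.
The forward primer is identical to the top strand over positions 14–35: AGACAAATTCGCCATGGAATAC.

5'-AGACAAATTCGCCATGGAATAC-3'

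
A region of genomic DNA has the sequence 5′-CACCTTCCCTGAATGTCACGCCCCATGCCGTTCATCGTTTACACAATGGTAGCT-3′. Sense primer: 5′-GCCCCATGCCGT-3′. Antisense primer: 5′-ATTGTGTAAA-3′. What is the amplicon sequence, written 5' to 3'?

The forward primer matches the template at positions 20–31.
Reverse complement of the reverse primer: TTTACACAAT. This occurs on the top strand at positions 38–47.
The product is the template from position 20 through 47 (28 bp).

5'-GCCCCATGCCGTTCATCGTTTACACAAT-3'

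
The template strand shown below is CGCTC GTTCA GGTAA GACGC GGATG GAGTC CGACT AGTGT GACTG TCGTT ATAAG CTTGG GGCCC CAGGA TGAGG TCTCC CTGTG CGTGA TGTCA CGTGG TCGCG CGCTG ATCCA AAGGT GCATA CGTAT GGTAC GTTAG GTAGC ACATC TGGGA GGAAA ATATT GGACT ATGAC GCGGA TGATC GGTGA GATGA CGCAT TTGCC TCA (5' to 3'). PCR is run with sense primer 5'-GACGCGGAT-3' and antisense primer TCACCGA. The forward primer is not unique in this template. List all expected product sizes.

175 bp, 18 bp

The forward primer GACGCGGAT matches the top strand at positions 16–24, 173–181.
The reverse primer's reverse complement is TCGGTGA, matching at positions 184–190.
Each forward site pairs with the reverse site to give a product ending at position 190: sizes 175, 18 bp.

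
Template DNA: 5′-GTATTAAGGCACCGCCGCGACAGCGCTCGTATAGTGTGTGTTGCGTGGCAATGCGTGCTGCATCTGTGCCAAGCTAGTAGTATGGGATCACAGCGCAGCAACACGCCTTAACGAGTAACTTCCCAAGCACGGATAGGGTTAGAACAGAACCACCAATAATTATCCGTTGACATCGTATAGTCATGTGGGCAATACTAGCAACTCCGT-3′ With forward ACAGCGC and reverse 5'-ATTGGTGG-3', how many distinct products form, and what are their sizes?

Two products: 138 bp, 68 bp

The forward primer ACAGCGC matches the top strand at positions 20–26, 90–96.
The reverse primer's reverse complement is CCACCAAT, matching at positions 150–157.
Each forward site pairs with the reverse site to give a product ending at position 157: sizes 138, 68 bp.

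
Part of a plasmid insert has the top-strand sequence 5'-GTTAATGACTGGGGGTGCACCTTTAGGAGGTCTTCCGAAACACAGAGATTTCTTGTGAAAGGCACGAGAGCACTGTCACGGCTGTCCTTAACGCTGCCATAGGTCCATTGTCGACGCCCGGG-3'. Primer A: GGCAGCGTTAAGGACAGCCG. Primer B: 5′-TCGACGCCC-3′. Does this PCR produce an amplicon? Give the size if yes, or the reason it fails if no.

No product — the primers' 3' ends point away from each other.

Primer A (GGCAGCGTTAAGGACAGCCG) has reverse complement CGGCTGTCCTTAACGCTGCC, which matches the top strand at positions 79–98; primer A anneals to the top strand there with its 3' end pointing upstream toward position 79.
Primer B (TCGACGCCC) matches the top strand directly at positions 111–119; it anneals to the bottom strand with its 3' end pointing downstream toward position 119.
The 3' ends diverge (primer A extends toward position 1, primer B toward position 122), so the primers never converge on a shared product.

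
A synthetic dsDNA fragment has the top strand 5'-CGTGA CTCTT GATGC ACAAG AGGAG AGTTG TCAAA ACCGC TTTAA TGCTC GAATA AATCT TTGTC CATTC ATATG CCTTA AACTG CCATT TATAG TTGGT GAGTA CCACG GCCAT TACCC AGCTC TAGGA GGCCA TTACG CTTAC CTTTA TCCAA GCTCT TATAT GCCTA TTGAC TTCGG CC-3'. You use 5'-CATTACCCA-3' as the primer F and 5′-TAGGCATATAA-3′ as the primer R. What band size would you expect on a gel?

58 bp

Scanning the template, CATTACCCA occurs at positions 113–121; this primer anneals to the bottom strand there with its 3' end pointing downstream.
Taking the reverse complement of TAGGCATATAA gives TTATATGCCTA, found at positions 160–170 on the template; the primer anneals here to the top strand with its 3' end pointing upstream.
Amplicon spans positions 113–170: 58 bp.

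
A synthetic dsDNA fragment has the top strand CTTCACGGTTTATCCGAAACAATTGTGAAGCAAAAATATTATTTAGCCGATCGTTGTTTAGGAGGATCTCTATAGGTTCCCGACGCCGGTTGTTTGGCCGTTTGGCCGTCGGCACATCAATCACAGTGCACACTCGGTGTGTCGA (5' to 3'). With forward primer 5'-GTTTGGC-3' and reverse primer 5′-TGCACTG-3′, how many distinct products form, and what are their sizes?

Two products: 39 bp, 31 bp

The forward primer GTTTGGC matches the top strand at positions 92–98, 100–106.
The reverse primer's reverse complement is CAGTGCA, matching at positions 124–130.
Each forward site pairs with the reverse site to give a product ending at position 130: sizes 39, 31 bp.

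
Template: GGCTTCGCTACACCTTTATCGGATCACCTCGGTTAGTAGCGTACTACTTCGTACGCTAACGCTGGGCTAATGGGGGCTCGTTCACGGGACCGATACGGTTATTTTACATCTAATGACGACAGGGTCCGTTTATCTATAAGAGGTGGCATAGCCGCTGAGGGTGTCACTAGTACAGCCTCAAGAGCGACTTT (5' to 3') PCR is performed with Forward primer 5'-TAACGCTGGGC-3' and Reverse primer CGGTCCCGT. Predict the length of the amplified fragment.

36 bp

Forward primer TAACGCTGGGC is found on the top strand at positions 57–67.
The reverse primer's reverse complement is ACGGGACCG, which matches the template at positions 84–92.
Amplicon spans positions 57–92: 36 bp.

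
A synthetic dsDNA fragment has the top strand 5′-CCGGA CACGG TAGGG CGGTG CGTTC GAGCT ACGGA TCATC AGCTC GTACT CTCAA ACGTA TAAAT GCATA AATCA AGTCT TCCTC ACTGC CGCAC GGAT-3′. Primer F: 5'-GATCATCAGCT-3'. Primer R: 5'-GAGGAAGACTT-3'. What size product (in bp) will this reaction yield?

52 bp

Forward primer GATCATCAGCT is found on the top strand at positions 34–44.
Reverse complement of the reverse primer: AAGTCTTCCTC. This occurs on the top strand at positions 75–85.
Amplicon spans positions 34–85: 52 bp.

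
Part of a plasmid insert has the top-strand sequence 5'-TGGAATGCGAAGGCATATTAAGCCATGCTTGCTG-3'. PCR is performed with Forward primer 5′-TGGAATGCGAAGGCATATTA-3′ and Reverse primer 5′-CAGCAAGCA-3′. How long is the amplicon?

Scanning the template, TGGAATGCGAAGGCATATTA occurs at positions 1–20; this primer anneals to the bottom strand there with its 3' end pointing downstream.
Reverse complement of the reverse primer: TGCTTGCTG. This occurs on the top strand at positions 26–34.
Product length = (reverse-primer end) − (forward-primer start) + 1 = 34 − 1 + 1 = 34 bp.

34 bp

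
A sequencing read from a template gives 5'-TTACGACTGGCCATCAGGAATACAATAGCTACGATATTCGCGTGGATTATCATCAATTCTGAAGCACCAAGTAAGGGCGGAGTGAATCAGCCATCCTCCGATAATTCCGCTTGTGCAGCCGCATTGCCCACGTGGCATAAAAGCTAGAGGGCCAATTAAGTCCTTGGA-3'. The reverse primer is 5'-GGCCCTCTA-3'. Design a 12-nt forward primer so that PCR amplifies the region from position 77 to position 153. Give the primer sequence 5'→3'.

The reverse primer's reverse complement TAGAGGGCC matches the template at positions 145–153; the product starts at position 77.
The forward primer is identical to the top strand over positions 77–88: GCGGAGTGAATC.

5'-GCGGAGTGAATC-3'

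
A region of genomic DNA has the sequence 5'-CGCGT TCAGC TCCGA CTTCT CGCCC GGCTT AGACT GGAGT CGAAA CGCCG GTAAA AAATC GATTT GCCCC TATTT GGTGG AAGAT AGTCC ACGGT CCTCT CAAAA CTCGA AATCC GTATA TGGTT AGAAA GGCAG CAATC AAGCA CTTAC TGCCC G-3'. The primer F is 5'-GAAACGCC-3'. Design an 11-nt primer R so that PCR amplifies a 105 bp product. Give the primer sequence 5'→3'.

The forward primer binds at positions 42–49, so a 105 bp product ends at position 42 + 105 − 1 = 146.
The reverse primer anneals to the top strand over positions 136–146, i.e. to CAATCAAGCAC.
Its sequence written 5'→3' is the reverse complement: GTGCTTGATTG.

5'-GTGCTTGATTG-3'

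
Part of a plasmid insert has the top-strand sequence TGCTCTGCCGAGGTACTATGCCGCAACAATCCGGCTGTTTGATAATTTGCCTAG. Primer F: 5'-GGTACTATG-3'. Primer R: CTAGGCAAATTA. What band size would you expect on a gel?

43 bp

Forward primer GGTACTATG is found on the top strand at positions 12–20.
The reverse primer's reverse complement is TAATTTGCCTAG, which matches the template at positions 43–54.
The product runs from position 12 to position 54, so its length is 54 − 12 + 1 = 43 bp.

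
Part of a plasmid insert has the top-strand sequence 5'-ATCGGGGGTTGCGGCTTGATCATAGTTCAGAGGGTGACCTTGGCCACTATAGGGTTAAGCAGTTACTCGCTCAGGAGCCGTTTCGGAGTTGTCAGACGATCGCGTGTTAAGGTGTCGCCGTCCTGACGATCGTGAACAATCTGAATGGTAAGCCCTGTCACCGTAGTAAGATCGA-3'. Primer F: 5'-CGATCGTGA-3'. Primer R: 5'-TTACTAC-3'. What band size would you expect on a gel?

43 bp

The forward primer matches the template at positions 127–135.
Taking the reverse complement of TTACTAC gives GTAGTAA, found at positions 163–169 on the template; the primer anneals here to the top strand with its 3' end pointing upstream.
Amplicon spans positions 127–169: 43 bp.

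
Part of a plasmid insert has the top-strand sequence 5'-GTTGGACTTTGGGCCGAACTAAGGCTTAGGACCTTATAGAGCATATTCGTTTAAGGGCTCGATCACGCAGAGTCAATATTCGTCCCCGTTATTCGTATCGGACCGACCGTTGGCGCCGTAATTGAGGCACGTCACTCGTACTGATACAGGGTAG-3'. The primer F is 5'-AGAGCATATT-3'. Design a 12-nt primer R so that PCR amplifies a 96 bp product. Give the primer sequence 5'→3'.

The forward primer binds at positions 38–47, so a 96 bp product ends at position 38 + 96 − 1 = 133.
The reverse primer anneals to the top strand over positions 122–133, i.e. to TTGAGGCACGTC.
Its sequence written 5'→3' is the reverse complement: GACGTGCCTCAA.

5'-GACGTGCCTCAA-3'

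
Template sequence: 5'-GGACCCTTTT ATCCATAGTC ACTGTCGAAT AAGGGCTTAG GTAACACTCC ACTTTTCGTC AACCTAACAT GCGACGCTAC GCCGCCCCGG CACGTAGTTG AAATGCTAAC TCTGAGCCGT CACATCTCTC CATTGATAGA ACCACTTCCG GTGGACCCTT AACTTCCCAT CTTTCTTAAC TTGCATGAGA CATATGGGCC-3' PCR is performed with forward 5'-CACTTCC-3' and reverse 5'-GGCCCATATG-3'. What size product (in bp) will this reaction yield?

Forward primer CACTTCC is found on the top strand at positions 143–149.
Taking the reverse complement of GGCCCATATG gives CATATGGGCC, found at positions 191–200 on the template; the primer anneals here to the top strand with its 3' end pointing upstream.
Product length = (reverse-primer end) − (forward-primer start) + 1 = 200 − 143 + 1 = 58 bp.

58 bp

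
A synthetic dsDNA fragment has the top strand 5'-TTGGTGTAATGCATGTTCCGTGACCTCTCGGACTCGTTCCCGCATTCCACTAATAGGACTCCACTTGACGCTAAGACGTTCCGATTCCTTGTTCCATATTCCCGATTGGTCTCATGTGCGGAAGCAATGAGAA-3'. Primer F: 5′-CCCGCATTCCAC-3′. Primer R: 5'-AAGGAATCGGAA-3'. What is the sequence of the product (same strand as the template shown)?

The forward primer matches the template at positions 39–50.
Taking the reverse complement of AAGGAATCGGAA gives TTCCGATTCCTT, found at positions 79–90 on the template; the primer anneals here to the top strand with its 3' end pointing upstream.
The product is the template from position 39 through 90 (52 bp).

5'-CCCGCATTCCACTAATAGGACTCCACTTGACGCTAAGACGTTCCGATTCCTT-3'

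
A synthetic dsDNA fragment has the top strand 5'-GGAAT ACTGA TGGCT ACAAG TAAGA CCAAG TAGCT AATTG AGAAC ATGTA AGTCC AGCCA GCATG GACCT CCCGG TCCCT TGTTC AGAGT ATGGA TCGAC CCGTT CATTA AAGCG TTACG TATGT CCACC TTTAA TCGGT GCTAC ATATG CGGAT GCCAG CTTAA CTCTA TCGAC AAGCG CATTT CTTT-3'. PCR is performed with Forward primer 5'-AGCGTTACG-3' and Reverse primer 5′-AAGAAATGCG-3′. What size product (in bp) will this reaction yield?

Scanning the template, AGCGTTACG occurs at positions 112–120; this primer anneals to the bottom strand there with its 3' end pointing downstream.
Reverse complement of the reverse primer: CGCATTTCTT. This occurs on the top strand at positions 179–188.
The product runs from position 112 to position 188, so its length is 188 − 112 + 1 = 77 bp.

77 bp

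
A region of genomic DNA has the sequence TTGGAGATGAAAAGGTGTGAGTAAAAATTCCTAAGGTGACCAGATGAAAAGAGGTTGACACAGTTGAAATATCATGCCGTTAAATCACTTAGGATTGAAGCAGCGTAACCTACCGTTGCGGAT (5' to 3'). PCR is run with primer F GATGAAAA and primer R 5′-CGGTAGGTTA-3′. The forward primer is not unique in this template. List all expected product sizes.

110 bp, 73 bp

The forward primer GATGAAAA matches the top strand at positions 6–13, 43–50.
The reverse primer's reverse complement is TAACCTACCG, matching at positions 106–115.
Each forward site pairs with the reverse site to give a product ending at position 115: sizes 110, 73 bp.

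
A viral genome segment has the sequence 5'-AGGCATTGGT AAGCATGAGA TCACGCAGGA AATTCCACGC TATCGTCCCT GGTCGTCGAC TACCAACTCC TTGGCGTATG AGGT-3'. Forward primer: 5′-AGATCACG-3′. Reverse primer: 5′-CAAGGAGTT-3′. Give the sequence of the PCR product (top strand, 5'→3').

The forward primer matches the template at positions 18–25.
Reverse complement of the reverse primer: AACTCCTTG. This occurs on the top strand at positions 65–73.
The product is the template from position 18 through 73 (56 bp).

5'-AGATCACGCAGGAAATTCCACGCTATCGTCCCTGGTCGTCGACTACCAACTCCTTG-3'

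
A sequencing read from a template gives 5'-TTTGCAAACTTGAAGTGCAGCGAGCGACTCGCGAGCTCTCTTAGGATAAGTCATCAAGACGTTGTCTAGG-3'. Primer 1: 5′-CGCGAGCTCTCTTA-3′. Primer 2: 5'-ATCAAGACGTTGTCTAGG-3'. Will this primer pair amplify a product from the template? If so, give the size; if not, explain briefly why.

Primer 1 (CGCGAGCTCTCTTA) matches the top strand at positions 30–43 (3' end points downstream).
Primer 2 (ATCAAGACGTTGTCTAGG) also matches the top strand directly, at positions 53–70 — its reverse complement CCTAGACAACGTCTTGAT is not present.
Both primers anneal to the bottom strand with 3' ends pointing the same way, so neither can prime synthesis back toward the other.

No product — both primers anneal to the same strand and extend in the same direction.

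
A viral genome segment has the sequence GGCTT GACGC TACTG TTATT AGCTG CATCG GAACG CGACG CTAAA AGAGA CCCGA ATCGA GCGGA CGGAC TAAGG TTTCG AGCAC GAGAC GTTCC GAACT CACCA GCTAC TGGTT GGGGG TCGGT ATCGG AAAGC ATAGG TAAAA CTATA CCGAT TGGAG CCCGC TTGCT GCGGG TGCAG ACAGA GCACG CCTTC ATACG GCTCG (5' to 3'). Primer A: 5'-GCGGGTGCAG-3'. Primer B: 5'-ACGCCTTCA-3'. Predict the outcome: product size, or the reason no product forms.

Primer A (GCGGGTGCAG) matches the top strand at positions 171–180 (3' end points downstream).
Primer B (ACGCCTTCA) also matches the top strand directly, at positions 188–196 — its reverse complement TGAAGGCGT is not present.
Both primers anneal to the bottom strand with 3' ends pointing the same way, so neither can prime synthesis back toward the other.

No product — both primers anneal to the same strand and extend in the same direction.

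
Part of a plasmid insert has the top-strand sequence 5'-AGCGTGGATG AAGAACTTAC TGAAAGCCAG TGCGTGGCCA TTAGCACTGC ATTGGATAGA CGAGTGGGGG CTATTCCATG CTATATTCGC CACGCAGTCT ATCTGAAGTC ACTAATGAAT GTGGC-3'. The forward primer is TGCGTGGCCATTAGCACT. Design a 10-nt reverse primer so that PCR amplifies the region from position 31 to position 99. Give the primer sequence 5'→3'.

5'-GACTGCGTGG-3'

The product's 3' end on the top strand is position 99.
The reverse primer anneals to the top strand over positions 90–99, i.e. to CCACGCAGTC.
Its sequence written 5'→3' is the reverse complement: GACTGCGTGG.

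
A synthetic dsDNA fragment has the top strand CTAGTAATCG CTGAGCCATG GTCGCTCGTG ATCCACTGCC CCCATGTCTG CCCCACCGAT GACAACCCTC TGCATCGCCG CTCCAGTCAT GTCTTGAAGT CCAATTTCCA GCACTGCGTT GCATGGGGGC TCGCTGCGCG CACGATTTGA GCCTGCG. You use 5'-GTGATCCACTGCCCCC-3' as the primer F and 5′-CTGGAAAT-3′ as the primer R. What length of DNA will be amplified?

Forward primer GTGATCCACTGCCCCC is found on the top strand at positions 28–43.
Reverse complement of the reverse primer: ATTTCCAG. This occurs on the top strand at positions 104–111.
Amplicon spans positions 28–111: 84 bp.

84 bp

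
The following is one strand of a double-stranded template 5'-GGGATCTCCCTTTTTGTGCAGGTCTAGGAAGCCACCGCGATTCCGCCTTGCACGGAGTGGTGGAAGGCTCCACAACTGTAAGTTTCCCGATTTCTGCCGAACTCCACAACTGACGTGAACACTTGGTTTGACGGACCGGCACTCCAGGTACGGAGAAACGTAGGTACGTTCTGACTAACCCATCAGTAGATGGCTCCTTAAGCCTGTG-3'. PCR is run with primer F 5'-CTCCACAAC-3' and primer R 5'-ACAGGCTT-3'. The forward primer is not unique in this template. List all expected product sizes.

The forward primer CTCCACAAC matches the top strand at positions 68–76, 102–110.
The reverse primer's reverse complement is AAGCCTGT, matching at positions 200–207.
Each forward site pairs with the reverse site to give a product ending at position 207: sizes 140, 106 bp.

140 bp, 106 bp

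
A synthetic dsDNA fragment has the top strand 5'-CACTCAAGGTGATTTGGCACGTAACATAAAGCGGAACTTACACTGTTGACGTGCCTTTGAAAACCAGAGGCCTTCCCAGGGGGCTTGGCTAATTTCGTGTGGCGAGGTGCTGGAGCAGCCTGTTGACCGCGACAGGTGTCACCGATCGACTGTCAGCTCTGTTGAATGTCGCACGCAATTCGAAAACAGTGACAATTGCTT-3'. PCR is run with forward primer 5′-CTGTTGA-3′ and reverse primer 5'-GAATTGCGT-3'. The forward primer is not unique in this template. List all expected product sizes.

139 bp, 62 bp, 23 bp

The forward primer CTGTTGA matches the top strand at positions 43–49, 120–126, 159–165.
The reverse primer's reverse complement is ACGCAATTC, matching at positions 173–181.
Each forward site pairs with the reverse site to give a product ending at position 181: sizes 139, 62, 23 bp.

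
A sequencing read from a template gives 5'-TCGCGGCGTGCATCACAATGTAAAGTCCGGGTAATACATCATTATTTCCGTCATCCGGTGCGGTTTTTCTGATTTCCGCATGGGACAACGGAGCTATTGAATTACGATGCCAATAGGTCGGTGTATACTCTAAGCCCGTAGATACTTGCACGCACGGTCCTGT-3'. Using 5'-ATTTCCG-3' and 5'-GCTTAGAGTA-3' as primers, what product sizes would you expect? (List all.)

The forward primer ATTTCCG matches the top strand at positions 44–50, 72–78.
The reverse primer's reverse complement is TACTCTAAGC, matching at positions 126–135.
Each forward site pairs with the reverse site to give a product ending at position 135: sizes 92, 64 bp.

92 bp, 64 bp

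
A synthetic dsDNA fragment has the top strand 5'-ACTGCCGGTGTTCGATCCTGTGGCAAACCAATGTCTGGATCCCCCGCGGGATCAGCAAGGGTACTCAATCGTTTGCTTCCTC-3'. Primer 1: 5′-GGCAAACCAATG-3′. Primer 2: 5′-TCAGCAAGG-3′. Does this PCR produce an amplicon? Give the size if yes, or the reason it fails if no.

No product — both primers anneal to the same strand and extend in the same direction.

Primer 1 (GGCAAACCAATG) matches the top strand at positions 22–33 (3' end points downstream).
Primer 2 (TCAGCAAGG) also matches the top strand directly, at positions 52–60 — its reverse complement CCTTGCTGA is not present.
Both primers anneal to the bottom strand with 3' ends pointing the same way, so neither can prime synthesis back toward the other.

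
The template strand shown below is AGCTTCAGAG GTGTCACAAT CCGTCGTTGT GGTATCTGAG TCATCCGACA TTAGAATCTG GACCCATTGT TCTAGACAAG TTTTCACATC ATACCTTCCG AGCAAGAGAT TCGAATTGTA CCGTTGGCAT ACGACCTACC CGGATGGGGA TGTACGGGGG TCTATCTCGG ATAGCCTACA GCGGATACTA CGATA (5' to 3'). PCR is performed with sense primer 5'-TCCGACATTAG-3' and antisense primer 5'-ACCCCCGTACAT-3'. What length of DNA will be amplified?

Forward primer TCCGACATTAG is found on the top strand at positions 44–54.
The reverse primer's reverse complement is ATGTACGGGGGT, which matches the template at positions 150–161.
The product runs from position 44 to position 161, so its length is 161 − 44 + 1 = 118 bp.

118 bp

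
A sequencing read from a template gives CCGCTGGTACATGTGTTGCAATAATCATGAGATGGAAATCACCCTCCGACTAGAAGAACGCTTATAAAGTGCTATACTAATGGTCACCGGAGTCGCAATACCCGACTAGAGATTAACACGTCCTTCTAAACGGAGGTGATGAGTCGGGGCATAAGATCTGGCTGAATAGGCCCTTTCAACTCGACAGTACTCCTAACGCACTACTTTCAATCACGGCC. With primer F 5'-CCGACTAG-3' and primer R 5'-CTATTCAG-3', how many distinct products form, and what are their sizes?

The forward primer CCGACTAG matches the top strand at positions 46–53, 102–109.
The reverse primer's reverse complement is CTGAATAG, matching at positions 162–169.
Each forward site pairs with the reverse site to give a product ending at position 169: sizes 124, 68 bp.

Two products: 124 bp, 68 bp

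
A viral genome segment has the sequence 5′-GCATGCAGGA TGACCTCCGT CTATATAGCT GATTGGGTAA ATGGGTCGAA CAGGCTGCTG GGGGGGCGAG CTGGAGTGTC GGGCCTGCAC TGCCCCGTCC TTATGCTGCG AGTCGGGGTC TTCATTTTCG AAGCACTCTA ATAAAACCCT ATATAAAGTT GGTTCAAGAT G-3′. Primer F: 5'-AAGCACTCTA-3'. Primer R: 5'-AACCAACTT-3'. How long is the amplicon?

Scanning the template, AAGCACTCTA occurs at positions 131–140; this primer anneals to the bottom strand there with its 3' end pointing downstream.
Taking the reverse complement of AACCAACTT gives AAGTTGGTT, found at positions 156–164 on the template; the primer anneals here to the top strand with its 3' end pointing upstream.
The product runs from position 131 to position 164, so its length is 164 − 131 + 1 = 34 bp.

34 bp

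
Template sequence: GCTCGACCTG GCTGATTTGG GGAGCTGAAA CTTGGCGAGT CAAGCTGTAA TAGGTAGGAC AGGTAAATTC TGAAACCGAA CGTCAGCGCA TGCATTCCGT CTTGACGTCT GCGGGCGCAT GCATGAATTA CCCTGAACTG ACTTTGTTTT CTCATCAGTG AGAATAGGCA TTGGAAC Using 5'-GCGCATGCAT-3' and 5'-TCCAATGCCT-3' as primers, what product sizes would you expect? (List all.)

The forward primer GCGCATGCAT matches the top strand at positions 86–95, 115–124.
The reverse primer's reverse complement is AGGCATTGGA, matching at positions 166–175.
Each forward site pairs with the reverse site to give a product ending at position 175: sizes 90, 61 bp.

90 bp, 61 bp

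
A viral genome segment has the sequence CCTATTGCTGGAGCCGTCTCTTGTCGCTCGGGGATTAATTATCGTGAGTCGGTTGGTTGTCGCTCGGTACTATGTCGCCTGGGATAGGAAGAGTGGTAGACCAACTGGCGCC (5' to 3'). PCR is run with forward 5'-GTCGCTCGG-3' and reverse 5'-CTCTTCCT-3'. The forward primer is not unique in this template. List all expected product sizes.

The forward primer GTCGCTCGG matches the top strand at positions 23–31, 59–67.
The reverse primer's reverse complement is AGGAAGAG, matching at positions 86–93.
Each forward site pairs with the reverse site to give a product ending at position 93: sizes 71, 35 bp.

71 bp, 35 bp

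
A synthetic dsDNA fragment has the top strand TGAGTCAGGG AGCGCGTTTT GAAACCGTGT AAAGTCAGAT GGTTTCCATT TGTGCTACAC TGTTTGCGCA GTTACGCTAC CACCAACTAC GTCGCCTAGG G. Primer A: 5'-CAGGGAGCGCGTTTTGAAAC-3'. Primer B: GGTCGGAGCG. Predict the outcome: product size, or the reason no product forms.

No product — primer B has no binding site in the template.

Primer B (GGTCGGAGCG) does not match the top strand, and its reverse complement CGCTCCGACC does not match either.
With no annealing site for primer B, no amplification occurs.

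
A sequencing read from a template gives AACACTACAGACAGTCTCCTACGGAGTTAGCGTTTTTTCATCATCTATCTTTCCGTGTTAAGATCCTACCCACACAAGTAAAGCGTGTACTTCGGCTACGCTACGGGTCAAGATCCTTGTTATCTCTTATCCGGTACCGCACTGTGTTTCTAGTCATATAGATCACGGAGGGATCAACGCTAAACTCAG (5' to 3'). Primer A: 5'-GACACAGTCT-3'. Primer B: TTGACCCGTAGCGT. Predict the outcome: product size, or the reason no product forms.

No product — primer A has no binding site in the template.

Primer A (GACACAGTCT) does not match the top strand, and its reverse complement AGACTGTGTC does not match either.
With no annealing site for primer A, no amplification occurs.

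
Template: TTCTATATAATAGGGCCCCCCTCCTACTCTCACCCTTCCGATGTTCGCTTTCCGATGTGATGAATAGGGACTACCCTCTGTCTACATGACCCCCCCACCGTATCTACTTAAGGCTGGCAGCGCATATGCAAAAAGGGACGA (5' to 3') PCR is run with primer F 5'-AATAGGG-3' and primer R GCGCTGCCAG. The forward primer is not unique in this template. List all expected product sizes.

The forward primer AATAGGG matches the top strand at positions 9–15, 63–69.
The reverse primer's reverse complement is CTGGCAGCGC, matching at positions 114–123.
Each forward site pairs with the reverse site to give a product ending at position 123: sizes 115, 61 bp.

115 bp, 61 bp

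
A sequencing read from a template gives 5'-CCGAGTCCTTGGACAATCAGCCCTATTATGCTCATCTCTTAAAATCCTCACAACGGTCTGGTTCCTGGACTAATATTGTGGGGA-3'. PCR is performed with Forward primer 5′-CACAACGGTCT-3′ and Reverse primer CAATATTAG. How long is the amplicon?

30 bp

Forward primer CACAACGGTCT is found on the top strand at positions 49–59.
Taking the reverse complement of CAATATTAG gives CTAATATTG, found at positions 70–78 on the template; the primer anneals here to the top strand with its 3' end pointing upstream.
The product runs from position 49 to position 78, so its length is 78 − 49 + 1 = 30 bp.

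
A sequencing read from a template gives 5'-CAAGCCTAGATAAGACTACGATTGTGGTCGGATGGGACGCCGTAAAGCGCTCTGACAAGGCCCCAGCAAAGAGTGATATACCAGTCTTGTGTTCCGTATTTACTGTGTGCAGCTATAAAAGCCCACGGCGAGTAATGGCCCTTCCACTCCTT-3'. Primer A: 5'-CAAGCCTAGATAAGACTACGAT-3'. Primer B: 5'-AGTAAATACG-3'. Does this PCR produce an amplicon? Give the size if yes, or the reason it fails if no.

Yes — a 104 bp product.

Primer A (CAAGCCTAGATAAGACTACGAT) matches the top strand at positions 1–22; it acts as a forward primer.
Primer B's reverse complement is CGTATTTACT, matching the top strand at positions 95–104; it acts as a reverse primer.
The 3' ends face each other across positions 1–104, giving a 104 bp product.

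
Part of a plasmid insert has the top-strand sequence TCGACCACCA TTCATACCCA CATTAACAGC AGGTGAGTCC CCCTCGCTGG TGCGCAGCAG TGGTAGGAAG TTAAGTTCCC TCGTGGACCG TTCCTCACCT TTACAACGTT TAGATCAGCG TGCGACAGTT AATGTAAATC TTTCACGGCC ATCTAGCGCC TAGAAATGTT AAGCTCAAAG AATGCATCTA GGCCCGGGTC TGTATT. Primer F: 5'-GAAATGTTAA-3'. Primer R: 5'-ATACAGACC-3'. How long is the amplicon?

The forward primer matches the template at positions 163–172.
The reverse primer's reverse complement is GGTCTGTAT, which matches the template at positions 197–205.
Amplicon spans positions 163–205: 43 bp.

43 bp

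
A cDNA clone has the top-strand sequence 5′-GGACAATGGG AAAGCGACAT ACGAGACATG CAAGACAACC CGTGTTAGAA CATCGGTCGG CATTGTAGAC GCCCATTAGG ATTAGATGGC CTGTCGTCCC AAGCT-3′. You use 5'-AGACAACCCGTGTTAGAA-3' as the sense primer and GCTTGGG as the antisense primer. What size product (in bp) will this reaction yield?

Scanning the template, AGACAACCCGTGTTAGAA occurs at positions 33–50; this primer anneals to the bottom strand there with its 3' end pointing downstream.
Taking the reverse complement of GCTTGGG gives CCCAAGC, found at positions 98–104 on the template; the primer anneals here to the top strand with its 3' end pointing upstream.
Amplicon spans positions 33–104: 72 bp.

72 bp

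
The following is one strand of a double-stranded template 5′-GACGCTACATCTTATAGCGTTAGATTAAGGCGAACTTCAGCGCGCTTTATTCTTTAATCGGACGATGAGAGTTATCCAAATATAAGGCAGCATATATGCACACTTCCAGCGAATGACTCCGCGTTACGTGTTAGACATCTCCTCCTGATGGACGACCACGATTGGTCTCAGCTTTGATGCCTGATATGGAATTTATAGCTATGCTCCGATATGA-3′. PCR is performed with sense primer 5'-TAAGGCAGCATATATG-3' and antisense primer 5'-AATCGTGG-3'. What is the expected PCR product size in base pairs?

81 bp

Forward primer TAAGGCAGCATATATG is found on the top strand at positions 83–98.
The reverse primer's reverse complement is CCACGATT, which matches the template at positions 156–163.
Product length = (reverse-primer end) − (forward-primer start) + 1 = 163 − 83 + 1 = 81 bp.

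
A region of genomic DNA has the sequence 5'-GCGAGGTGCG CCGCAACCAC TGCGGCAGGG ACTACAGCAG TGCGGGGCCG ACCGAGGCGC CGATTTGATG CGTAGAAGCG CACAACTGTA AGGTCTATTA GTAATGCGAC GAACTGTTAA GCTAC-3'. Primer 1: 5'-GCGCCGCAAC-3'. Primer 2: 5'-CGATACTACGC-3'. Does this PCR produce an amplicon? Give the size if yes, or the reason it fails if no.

No product — primer 2 has no binding site in the template.

Primer 2 (CGATACTACGC) does not match the top strand, and its reverse complement GCGTAGTATCG does not match either.
With no annealing site for primer 2, no amplification occurs.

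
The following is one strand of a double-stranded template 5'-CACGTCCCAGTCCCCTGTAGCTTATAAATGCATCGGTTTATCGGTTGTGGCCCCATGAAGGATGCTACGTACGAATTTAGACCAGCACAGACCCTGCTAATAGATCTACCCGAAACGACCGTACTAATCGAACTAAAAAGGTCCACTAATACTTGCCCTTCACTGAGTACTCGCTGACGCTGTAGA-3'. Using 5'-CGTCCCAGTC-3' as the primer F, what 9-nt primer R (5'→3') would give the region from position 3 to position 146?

5'-GTGGACCTT-3'

The product's 3' end on the top strand is position 146.
The reverse primer anneals to the top strand over positions 138–146, i.e. to AAGGTCCAC.
Its sequence written 5'→3' is the reverse complement: GTGGACCTT.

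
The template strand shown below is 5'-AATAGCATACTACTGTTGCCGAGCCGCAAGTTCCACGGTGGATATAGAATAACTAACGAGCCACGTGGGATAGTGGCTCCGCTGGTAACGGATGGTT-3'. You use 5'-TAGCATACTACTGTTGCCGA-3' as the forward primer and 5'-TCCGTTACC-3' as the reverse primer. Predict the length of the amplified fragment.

90 bp

Scanning the template, TAGCATACTACTGTTGCCGA occurs at positions 3–22; this primer anneals to the bottom strand there with its 3' end pointing downstream.
The reverse primer's reverse complement is GGTAACGGA, which matches the template at positions 84–92.
The product runs from position 3 to position 92, so its length is 92 − 3 + 1 = 90 bp.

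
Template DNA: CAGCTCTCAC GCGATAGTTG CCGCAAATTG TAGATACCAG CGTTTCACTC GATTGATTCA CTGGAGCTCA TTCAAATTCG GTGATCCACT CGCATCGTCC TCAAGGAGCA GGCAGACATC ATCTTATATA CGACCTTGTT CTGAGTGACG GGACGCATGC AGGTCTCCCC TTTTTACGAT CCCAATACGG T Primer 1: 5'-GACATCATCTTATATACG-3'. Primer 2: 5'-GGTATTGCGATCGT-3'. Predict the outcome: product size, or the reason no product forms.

No product — primer 2 has no binding site in the template.

Primer 2 (GGTATTGCGATCGT) does not match the top strand, and its reverse complement ACGATCGCAATACC does not match either.
With no annealing site for primer 2, no amplification occurs.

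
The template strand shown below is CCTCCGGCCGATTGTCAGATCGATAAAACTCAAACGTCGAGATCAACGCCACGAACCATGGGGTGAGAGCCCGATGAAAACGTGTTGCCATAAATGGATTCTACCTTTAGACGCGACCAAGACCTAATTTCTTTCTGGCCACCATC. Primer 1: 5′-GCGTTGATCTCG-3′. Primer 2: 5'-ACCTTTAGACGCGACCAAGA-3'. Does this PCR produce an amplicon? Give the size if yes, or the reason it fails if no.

Primer 1 (GCGTTGATCTCG) has reverse complement CGAGATCAACGC, which matches the top strand at positions 38–49; primer 1 anneals to the top strand there with its 3' end pointing upstream toward position 38.
Primer 2 (ACCTTTAGACGCGACCAAGA) matches the top strand directly at positions 103–122; it anneals to the bottom strand with its 3' end pointing downstream toward position 122.
The 3' ends diverge (primer 1 extends toward position 1, primer 2 toward position 146), so the primers never converge on a shared product.

No product — the primers' 3' ends point away from each other.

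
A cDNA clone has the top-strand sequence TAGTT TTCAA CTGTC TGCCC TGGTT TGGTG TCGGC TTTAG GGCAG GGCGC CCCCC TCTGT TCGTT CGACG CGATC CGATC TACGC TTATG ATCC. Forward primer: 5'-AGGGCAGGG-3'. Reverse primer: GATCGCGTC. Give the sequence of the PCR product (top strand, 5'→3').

Forward primer AGGGCAGGG is found on the top strand at positions 39–47.
Reverse complement of the reverse primer: GACGCGATC. This occurs on the top strand at positions 67–75.
The product is the template from position 39 through 75 (37 bp).

5'-AGGGCAGGGCGCCCCCCTCTGTTCGTTCGACGCGATC-3'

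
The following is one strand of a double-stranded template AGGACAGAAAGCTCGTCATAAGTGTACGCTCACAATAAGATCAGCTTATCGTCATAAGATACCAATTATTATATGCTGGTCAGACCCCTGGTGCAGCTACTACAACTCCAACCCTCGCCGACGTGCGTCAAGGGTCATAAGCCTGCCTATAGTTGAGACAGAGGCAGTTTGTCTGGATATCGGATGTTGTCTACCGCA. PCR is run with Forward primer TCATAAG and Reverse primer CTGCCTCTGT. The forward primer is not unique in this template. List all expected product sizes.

The forward primer TCATAAG matches the top strand at positions 16–22, 52–58, 135–141.
The reverse primer's reverse complement is ACAGAGGCAG, matching at positions 158–167.
Each forward site pairs with the reverse site to give a product ending at position 167: sizes 152, 116, 33 bp.

152 bp, 116 bp, 33 bp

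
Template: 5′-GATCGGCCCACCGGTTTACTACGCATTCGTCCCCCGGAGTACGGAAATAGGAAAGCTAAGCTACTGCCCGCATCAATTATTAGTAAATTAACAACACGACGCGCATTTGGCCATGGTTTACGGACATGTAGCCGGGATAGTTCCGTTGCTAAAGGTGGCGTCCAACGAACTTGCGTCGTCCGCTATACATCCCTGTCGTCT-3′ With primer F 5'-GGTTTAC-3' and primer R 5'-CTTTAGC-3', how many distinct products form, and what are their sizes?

Two products: 142 bp, 40 bp

The forward primer GGTTTAC matches the top strand at positions 13–19, 115–121.
The reverse primer's reverse complement is GCTAAAG, matching at positions 148–154.
Each forward site pairs with the reverse site to give a product ending at position 154: sizes 142, 40 bp.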